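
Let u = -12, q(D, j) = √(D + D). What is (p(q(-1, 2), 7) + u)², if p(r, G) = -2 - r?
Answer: (14 + I*√2)² ≈ 194.0 + 39.598*I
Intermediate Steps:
q(D, j) = √2*√D (q(D, j) = √(2*D) = √2*√D)
(p(q(-1, 2), 7) + u)² = ((-2 - √2*√(-1)) - 12)² = ((-2 - √2*I) - 12)² = ((-2 - I*√2) - 12)² = (-14 - I*√2)²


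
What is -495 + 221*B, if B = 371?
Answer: 81496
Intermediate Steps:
-495 + 221*B = -495 + 221*371 = -495 + 81991 = 81496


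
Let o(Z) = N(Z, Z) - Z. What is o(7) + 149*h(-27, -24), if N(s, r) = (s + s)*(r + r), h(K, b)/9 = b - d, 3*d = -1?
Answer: -31548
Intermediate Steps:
d = -1/3 (d = (1/3)*(-1) = -1/3 ≈ -0.33333)
h(K, b) = 3 + 9*b (h(K, b) = 9*(b - 1*(-1/3)) = 9*(b + 1/3) = 9*(1/3 + b) = 3 + 9*b)
N(s, r) = 4*r*s (N(s, r) = (2*s)*(2*r) = 4*r*s)
o(Z) = -Z + 4*Z**2 (o(Z) = 4*Z*Z - Z = 4*Z**2 - Z = -Z + 4*Z**2)
o(7) + 149*h(-27, -24) = 7*(-1 + 4*7) + 149*(3 + 9*(-24)) = 7*(-1 + 28) + 149*(3 - 216) = 7*27 + 149*(-213) = 189 - 31737 = -31548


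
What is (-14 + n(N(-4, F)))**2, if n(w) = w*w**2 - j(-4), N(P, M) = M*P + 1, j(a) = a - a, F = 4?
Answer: 11485321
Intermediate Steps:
j(a) = 0
N(P, M) = 1 + M*P
n(w) = w**3 (n(w) = w*w**2 - 1*0 = w**3 + 0 = w**3)
(-14 + n(N(-4, F)))**2 = (-14 + (1 + 4*(-4))**3)**2 = (-14 + (1 - 16)**3)**2 = (-14 + (-15)**3)**2 = (-14 - 3375)**2 = (-3389)**2 = 11485321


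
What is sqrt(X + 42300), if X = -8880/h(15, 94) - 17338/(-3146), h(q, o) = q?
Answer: sqrt(852999589)/143 ≈ 204.24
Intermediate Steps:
X = -922547/1573 (X = -8880/15 - 17338/(-3146) = -8880*1/15 - 17338*(-1/3146) = -592 + 8669/1573 = -922547/1573 ≈ -586.49)
sqrt(X + 42300) = sqrt(-922547/1573 + 42300) = sqrt(65615353/1573) = sqrt(852999589)/143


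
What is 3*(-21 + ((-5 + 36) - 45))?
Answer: -105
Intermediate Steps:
3*(-21 + ((-5 + 36) - 45)) = 3*(-21 + (31 - 45)) = 3*(-21 - 14) = 3*(-35) = -105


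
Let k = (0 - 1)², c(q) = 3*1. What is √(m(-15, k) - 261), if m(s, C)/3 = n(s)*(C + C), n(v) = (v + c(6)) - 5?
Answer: 11*I*√3 ≈ 19.053*I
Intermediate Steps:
c(q) = 3
n(v) = -2 + v (n(v) = (v + 3) - 5 = (3 + v) - 5 = -2 + v)
k = 1 (k = (-1)² = 1)
m(s, C) = 6*C*(-2 + s) (m(s, C) = 3*((-2 + s)*(C + C)) = 3*((-2 + s)*(2*C)) = 3*(2*C*(-2 + s)) = 6*C*(-2 + s))
√(m(-15, k) - 261) = √(6*1*(-2 - 15) - 261) = √(6*1*(-17) - 261) = √(-102 - 261) = √(-363) = 11*I*√3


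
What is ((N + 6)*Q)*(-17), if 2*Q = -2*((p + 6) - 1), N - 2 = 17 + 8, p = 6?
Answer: 6171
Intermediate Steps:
N = 27 (N = 2 + (17 + 8) = 2 + 25 = 27)
Q = -11 (Q = (-2*((6 + 6) - 1))/2 = (-2*(12 - 1))/2 = (-2*11)/2 = (½)*(-22) = -11)
((N + 6)*Q)*(-17) = ((27 + 6)*(-11))*(-17) = (33*(-11))*(-17) = -363*(-17) = 6171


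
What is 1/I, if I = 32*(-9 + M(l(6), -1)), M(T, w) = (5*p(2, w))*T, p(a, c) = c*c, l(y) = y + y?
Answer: 1/1632 ≈ 0.00061275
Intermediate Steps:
l(y) = 2*y
p(a, c) = c²
M(T, w) = 5*T*w² (M(T, w) = (5*w²)*T = 5*T*w²)
I = 1632 (I = 32*(-9 + 5*(2*6)*(-1)²) = 32*(-9 + 5*12*1) = 32*(-9 + 60) = 32*51 = 1632)
1/I = 1/1632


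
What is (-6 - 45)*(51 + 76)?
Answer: -6477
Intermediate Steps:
(-6 - 45)*(51 + 76) = -51*127 = -6477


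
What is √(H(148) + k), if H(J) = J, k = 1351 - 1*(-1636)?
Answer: √3135 ≈ 55.991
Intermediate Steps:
k = 2987 (k = 1351 + 1636 = 2987)
√(H(148) + k) = √(148 + 2987) = √3135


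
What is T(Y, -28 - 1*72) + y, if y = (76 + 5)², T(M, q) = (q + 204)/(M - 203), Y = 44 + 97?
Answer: 203339/31 ≈ 6559.3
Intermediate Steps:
Y = 141
T(M, q) = (204 + q)/(-203 + M)
y = 6561 (y = 81² = 6561)
T(Y, -28 - 1*72) + y = (204 + (-28 - 1*72))/(-203 + 141) + 6561 = (204 + (-28 - 72))/(-62) + 6561 = -(204 - 100)/62 + 6561 = -1/62*104 + 6561 = -52/31 + 6561 = 203339/31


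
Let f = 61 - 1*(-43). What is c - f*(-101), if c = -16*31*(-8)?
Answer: 14472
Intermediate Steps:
f = 104 (f = 61 + 43 = 104)
c = 3968 (c = -496*(-8) = 3968)
c - f*(-101) = 3968 - 104*(-101) = 3968 - 1*(-10504) = 3968 + 10504 = 14472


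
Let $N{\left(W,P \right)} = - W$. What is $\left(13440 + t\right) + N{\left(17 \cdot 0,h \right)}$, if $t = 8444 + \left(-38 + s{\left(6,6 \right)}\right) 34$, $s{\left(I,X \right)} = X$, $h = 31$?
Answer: $20796$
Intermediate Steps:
$t = 7356$ ($t = 8444 + \left(-38 + 6\right) 34 = 8444 - 1088 = 7356$)
$\left(13440 + t\right) + N{\left(17 \cdot 0,h \right)} = \left(13440 + 7356\right) - 17 \cdot 0 = 20796 - 0 = 20796 + 0 = 20796$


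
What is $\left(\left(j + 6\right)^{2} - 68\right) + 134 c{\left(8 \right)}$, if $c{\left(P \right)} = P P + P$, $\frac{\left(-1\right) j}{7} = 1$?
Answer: $9581$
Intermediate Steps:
$j = -7$ ($j = \left(-7\right) 1 = -7$)
$c{\left(P \right)} = P + P^{2}$ ($c{\left(P \right)} = P^{2} + P = P + P^{2}$)
$\left(\left(j + 6\right)^{2} - 68\right) + 134 c{\left(8 \right)} = \left(\left(-7 + 6\right)^{2} - 68\right) + 134 \cdot 8 \left(1 + 8\right) = \left(\left(-1\right)^{2} - 68\right) + 134 \cdot 8 \cdot 9 = \left(1 - 68\right) + 134 \cdot 72 = -67 + 9648 = 9581$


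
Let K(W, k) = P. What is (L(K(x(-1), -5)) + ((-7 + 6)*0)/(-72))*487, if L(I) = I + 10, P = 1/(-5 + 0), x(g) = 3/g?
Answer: 23863/5 ≈ 4772.6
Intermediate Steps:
P = -⅕ (P = 1/(-5) = -⅕ ≈ -0.20000)
K(W, k) = -⅕
L(I) = 10 + I
(L(K(x(-1), -5)) + ((-7 + 6)*0)/(-72))*487 = ((10 - ⅕) + ((-7 + 6)*0)/(-72))*487 = (49/5 - 1*0*(-1/72))*487 = (49/5 + 0*(-1/72))*487 = (49/5 + 0)*487 = (49/5)*487 = 23863/5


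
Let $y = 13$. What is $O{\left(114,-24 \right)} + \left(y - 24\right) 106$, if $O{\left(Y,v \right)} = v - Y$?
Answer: $-1304$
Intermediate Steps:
$O{\left(114,-24 \right)} + \left(y - 24\right) 106 = \left(-24 - 114\right) + \left(13 - 24\right) 106 = \left(-24 - 114\right) - 1166 = -138 - 1166 = -1304$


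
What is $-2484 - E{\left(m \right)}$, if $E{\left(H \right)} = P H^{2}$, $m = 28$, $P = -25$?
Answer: $17116$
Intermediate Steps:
$E{\left(H \right)} = - 25 H^{2}$
$-2484 - E{\left(m \right)} = -2484 - - 25 \cdot 28^{2} = -2484 - \left(-25\right) 784 = -2484 - -19600 = -2484 + 19600 = 17116$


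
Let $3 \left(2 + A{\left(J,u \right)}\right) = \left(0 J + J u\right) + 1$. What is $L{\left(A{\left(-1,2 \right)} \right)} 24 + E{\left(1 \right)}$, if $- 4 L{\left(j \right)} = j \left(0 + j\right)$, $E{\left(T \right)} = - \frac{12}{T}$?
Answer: $- \frac{134}{3} \approx -44.667$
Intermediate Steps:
$A{\left(J,u \right)} = - \frac{5}{3} + \frac{J u}{3}$ ($A{\left(J,u \right)} = -2 + \frac{\left(0 J + J u\right) + 1}{3} = -2 + \frac{\left(0 + J u\right) + 1}{3} = -2 + \frac{J u + 1}{3} = -2 + \frac{1 + J u}{3} = -2 + \left(\frac{1}{3} + \frac{J u}{3}\right) = - \frac{5}{3} + \frac{J u}{3}$)
$L{\left(j \right)} = - \frac{j^{2}}{4}$ ($L{\left(j \right)} = - \frac{j \left(0 + j\right)}{4} = - \frac{j j}{4} = - \frac{j^{2}}{4}$)
$L{\left(A{\left(-1,2 \right)} \right)} 24 + E{\left(1 \right)} = - \frac{\left(- \frac{5}{3} + \frac{1}{3} \left(-1\right) 2\right)^{2}}{4} \cdot 24 - \frac{12}{1} = - \frac{\left(- \frac{5}{3} - \frac{2}{3}\right)^{2}}{4} \cdot 24 - 12 = - \frac{\left(- \frac{7}{3}\right)^{2}}{4} \cdot 24 - 12 = \left(- \frac{1}{4}\right) \frac{49}{9} \cdot 24 - 12 = \left(- \frac{49}{36}\right) 24 - 12 = - \frac{98}{3} - 12 = - \frac{134}{3}$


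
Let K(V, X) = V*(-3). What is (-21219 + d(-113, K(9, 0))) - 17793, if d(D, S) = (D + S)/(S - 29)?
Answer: -78019/2 ≈ -39010.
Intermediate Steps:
K(V, X) = -3*V
d(D, S) = (D + S)/(-29 + S)
(-21219 + d(-113, K(9, 0))) - 17793 = (-21219 + (-113 - 3*9)/(-29 - 3*9)) - 17793 = (-21219 + (-113 - 27)/(-29 - 27)) - 17793 = (-21219 - 140/(-56)) - 17793 = (-21219 - 1/56*(-140)) - 17793 = (-21219 + 5/2) - 17793 = -42433/2 - 17793 = -78019/2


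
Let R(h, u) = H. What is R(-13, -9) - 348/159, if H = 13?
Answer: 573/53 ≈ 10.811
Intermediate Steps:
R(h, u) = 13
R(-13, -9) - 348/159 = 13 - 348/159 = 13 - 1*116/53 = 13 - 116/53 = 573/53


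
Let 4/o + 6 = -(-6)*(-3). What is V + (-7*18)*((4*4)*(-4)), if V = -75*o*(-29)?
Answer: 15403/2 ≈ 7701.5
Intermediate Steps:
o = -1/6 (o = 4/(-6 - (-6)*(-3)) = 4/(-6 - 2*9) = 4/(-6 - 18) = 4/(-24) = 4*(-1/24) = -1/6 ≈ -0.16667)
V = -725/2 (V = -75*(-1/6)*(-29) = (25/2)*(-29) = -725/2 ≈ -362.50)
V + (-7*18)*((4*4)*(-4)) = -725/2 + (-7*18)*((4*4)*(-4)) = -725/2 - 2016*(-4) = -725/2 - 126*(-64) = -725/2 + 8064 = 15403/2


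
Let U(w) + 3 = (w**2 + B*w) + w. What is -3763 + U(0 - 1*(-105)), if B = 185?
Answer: 26789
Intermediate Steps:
U(w) = -3 + w**2 + 186*w (U(w) = -3 + ((w**2 + 185*w) + w) = -3 + (w**2 + 186*w) = -3 + w**2 + 186*w)
-3763 + U(0 - 1*(-105)) = -3763 + (-3 + (0 - 1*(-105))**2 + 186*(0 - 1*(-105))) = -3763 + (-3 + (0 + 105)**2 + 186*(0 + 105)) = -3763 + (-3 + 105**2 + 186*105) = -3763 + (-3 + 11025 + 19530) = -3763 + 30552 = 26789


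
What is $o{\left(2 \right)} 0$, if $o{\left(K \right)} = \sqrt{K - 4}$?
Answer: $0$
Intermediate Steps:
$o{\left(K \right)} = \sqrt{-4 + K}$
$o{\left(2 \right)} 0 = \sqrt{-4 + 2} \cdot 0 = \sqrt{-2} \cdot 0 = i \sqrt{2} \cdot 0 = 0$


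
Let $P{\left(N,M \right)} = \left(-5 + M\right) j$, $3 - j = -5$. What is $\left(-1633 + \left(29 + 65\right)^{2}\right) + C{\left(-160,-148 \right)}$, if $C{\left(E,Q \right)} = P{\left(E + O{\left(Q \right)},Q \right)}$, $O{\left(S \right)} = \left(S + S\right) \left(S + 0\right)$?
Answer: $5979$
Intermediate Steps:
$j = 8$ ($j = 3 - -5 = 3 + 5 = 8$)
$O{\left(S \right)} = 2 S^{2}$ ($O{\left(S \right)} = 2 S S = 2 S^{2}$)
$P{\left(N,M \right)} = -40 + 8 M$ ($P{\left(N,M \right)} = \left(-5 + M\right) 8 = -40 + 8 M$)
$C{\left(E,Q \right)} = -40 + 8 Q$
$\left(-1633 + \left(29 + 65\right)^{2}\right) + C{\left(-160,-148 \right)} = \left(-1633 + \left(29 + 65\right)^{2}\right) + \left(-40 + 8 \left(-148\right)\right) = \left(-1633 + 94^{2}\right) - 1224 = \left(-1633 + 8836\right) - 1224 = 7203 - 1224 = 5979$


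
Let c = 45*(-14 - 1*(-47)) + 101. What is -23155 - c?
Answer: -24741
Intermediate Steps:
c = 1586 (c = 45*(-14 + 47) + 101 = 45*33 + 101 = 1485 + 101 = 1586)
-23155 - c = -23155 - 1*1586 = -23155 - 1586 = -24741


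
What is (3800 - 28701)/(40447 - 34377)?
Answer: -24901/6070 ≈ -4.1023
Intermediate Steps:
(3800 - 28701)/(40447 - 34377) = -24901/6070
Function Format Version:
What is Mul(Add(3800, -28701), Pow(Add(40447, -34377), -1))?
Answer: Rational(-24901, 6070) ≈ -4.1023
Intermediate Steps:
Mul(Add(3800, -28701), Pow(Add(40447, -34377), -1)) = Mul(-24901, Pow(6070, -1)) = Mul(-24901, Rational(1, 6070)) = Rational(-24901, 6070)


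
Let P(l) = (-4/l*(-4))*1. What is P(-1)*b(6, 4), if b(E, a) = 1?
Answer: -16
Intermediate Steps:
P(l) = 16/l (P(l) = (16/l)*1 = 16/l)
P(-1)*b(6, 4) = (16/(-1))*1 = (16*(-1))*1 = -16*1 = -16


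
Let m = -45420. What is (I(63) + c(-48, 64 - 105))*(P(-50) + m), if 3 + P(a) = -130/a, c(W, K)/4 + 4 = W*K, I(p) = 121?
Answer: -1811592654/5 ≈ -3.6232e+8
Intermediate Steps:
c(W, K) = -16 + 4*K*W (c(W, K) = -16 + 4*(W*K) = -16 + 4*(K*W) = -16 + 4*K*W)
P(a) = -3 - 130/a
(I(63) + c(-48, 64 - 105))*(P(-50) + m) = (121 + (-16 + 4*(64 - 105)*(-48)))*((-3 - 130/(-50)) - 45420) = (121 + (-16 + 4*(-41)*(-48)))*((-3 - 130*(-1/50)) - 45420) = (121 + (-16 + 7872))*((-3 + 13/5) - 45420) = (121 + 7856)*(-2/5 - 45420) = 7977*(-227102/5) = -1811592654/5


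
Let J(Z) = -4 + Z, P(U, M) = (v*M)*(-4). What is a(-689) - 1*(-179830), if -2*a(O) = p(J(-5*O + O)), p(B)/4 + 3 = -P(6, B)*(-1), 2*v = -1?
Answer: 168828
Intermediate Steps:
v = -½ (v = (½)*(-1) = -½ ≈ -0.50000)
P(U, M) = 2*M (P(U, M) = -M/2*(-4) = 2*M)
p(B) = -12 + 8*B (p(B) = -12 + 4*(-2*B*(-1)) = -12 + 4*(2*B) = -12 + 8*B)
a(O) = 22 + 16*O (a(O) = -(-12 + 8*(-4 + (-5*O + O)))/2 = -(-12 + 8*(-4 - 4*O))/2 = -(-12 + (-32 - 32*O))/2 = -(-44 - 32*O)/2 = 22 + 16*O)
a(-689) - 1*(-179830) = (22 + 16*(-689)) - 1*(-179830) = (22 - 11024) + 179830 = -11002 + 179830 = 168828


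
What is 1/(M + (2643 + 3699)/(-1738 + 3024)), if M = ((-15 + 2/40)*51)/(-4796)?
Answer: 61676560/313967427 ≈ 0.19644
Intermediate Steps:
M = 15249/95920 (M = ((-15 + 2*(1/40))*51)*(-1/4796) = ((-15 + 1/20)*51)*(-1/4796) = -299/20*51*(-1/4796) = -15249/20*(-1/4796) = 15249/95920 ≈ 0.15898)
1/(M + (2643 + 3699)/(-1738 + 3024)) = 1/(15249/95920 + (2643 + 3699)/(-1738 + 3024)) = 1/(15249/95920 + 6342/1286) = 1/(15249/95920 + 6342*(1/1286)) = 1/(15249/95920 + 3171/643) = 1/(313967427/61676560) = 61676560/313967427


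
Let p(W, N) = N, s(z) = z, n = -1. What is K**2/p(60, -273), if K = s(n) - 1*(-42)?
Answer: -1681/273 ≈ -6.1575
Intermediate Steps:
K = 41 (K = -1 - 1*(-42) = -1 + 42 = 41)
K**2/p(60, -273) = 41**2/(-273) = 1681*(-1/273) = -1681/273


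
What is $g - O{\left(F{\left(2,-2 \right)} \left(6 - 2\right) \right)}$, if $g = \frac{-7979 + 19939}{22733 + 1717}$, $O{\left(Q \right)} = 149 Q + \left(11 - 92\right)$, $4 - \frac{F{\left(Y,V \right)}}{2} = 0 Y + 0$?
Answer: $- \frac{11458519}{2445} \approx -4686.5$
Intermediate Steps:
$F{\left(Y,V \right)} = 8$ ($F{\left(Y,V \right)} = 8 - 2 \left(0 Y + 0\right) = 8 - 2 \left(0 + 0\right) = 8 - 0 = 8 + 0 = 8$)
$O{\left(Q \right)} = -81 + 149 Q$ ($O{\left(Q \right)} = 149 Q - 81 = -81 + 149 Q$)
$g = \frac{1196}{2445}$ ($g = \frac{11960}{24450} = 11960 \cdot \frac{1}{24450} = \frac{1196}{2445} \approx 0.48916$)
$g - O{\left(F{\left(2,-2 \right)} \left(6 - 2\right) \right)} = \frac{1196}{2445} - \left(-81 + 149 \cdot 8 \left(6 - 2\right)\right) = \frac{1196}{2445} - \left(-81 + 149 \cdot 8 \cdot 4\right) = \frac{1196}{2445} - \left(-81 + 149 \cdot 32\right) = \frac{1196}{2445} - \left(-81 + 4768\right) = \frac{1196}{2445} - 4687 = - \frac{11458519}{2445}$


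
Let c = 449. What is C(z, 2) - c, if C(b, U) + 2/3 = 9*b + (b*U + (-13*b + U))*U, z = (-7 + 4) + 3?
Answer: -1337/3 ≈ -445.67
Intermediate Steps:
z = 0 (z = -3 + 3 = 0)
C(b, U) = -2/3 + 9*b + U*(U - 13*b + U*b) (C(b, U) = -2/3 + (9*b + (b*U + (-13*b + U))*U) = -2/3 + (9*b + (U*b + (U - 13*b))*U) = -2/3 + (9*b + (U - 13*b + U*b)*U) = -2/3 + (9*b + U*(U - 13*b + U*b)) = -2/3 + 9*b + U*(U - 13*b + U*b))
C(z, 2) - c = (-2/3 + 2**2 + 9*0 + 0*2**2 - 13*2*0) - 1*449 = (-2/3 + 4 + 0 + 0*4 + 0) - 449 = (-2/3 + 4 + 0 + 0 + 0) - 449 = 10/3 - 449 = -1337/3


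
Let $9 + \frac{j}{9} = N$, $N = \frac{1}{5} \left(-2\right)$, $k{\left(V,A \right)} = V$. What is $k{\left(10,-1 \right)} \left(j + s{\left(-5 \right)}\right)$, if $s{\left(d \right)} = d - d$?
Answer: $-846$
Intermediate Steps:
$s{\left(d \right)} = 0$
$N = - \frac{2}{5}$ ($N = \frac{1}{5} \left(-2\right) = - \frac{2}{5} \approx -0.4$)
$j = - \frac{423}{5}$ ($j = -81 + 9 \left(- \frac{2}{5}\right) = -81 - \frac{18}{5} = - \frac{423}{5} \approx -84.6$)
$k{\left(10,-1 \right)} \left(j + s{\left(-5 \right)}\right) = 10 \left(- \frac{423}{5} + 0\right) = 10 \left(- \frac{423}{5}\right) = -846$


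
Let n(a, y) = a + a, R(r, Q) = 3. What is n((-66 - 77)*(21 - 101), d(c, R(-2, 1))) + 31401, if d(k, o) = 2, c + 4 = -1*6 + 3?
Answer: 54281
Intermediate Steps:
c = -7 (c = -4 + (-1*6 + 3) = -4 + (-6 + 3) = -4 - 3 = -7)
n(a, y) = 2*a
n((-66 - 77)*(21 - 101), d(c, R(-2, 1))) + 31401 = 2*((-66 - 77)*(21 - 101)) + 31401 = 2*(-143*(-80)) + 31401 = 2*11440 + 31401 = 22880 + 31401 = 54281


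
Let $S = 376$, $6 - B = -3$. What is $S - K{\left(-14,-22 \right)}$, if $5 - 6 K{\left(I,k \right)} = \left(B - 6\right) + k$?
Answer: $372$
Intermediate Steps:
$B = 9$ ($B = 6 - -3 = 6 + 3 = 9$)
$K{\left(I,k \right)} = \frac{1}{3} - \frac{k}{6}$ ($K{\left(I,k \right)} = \frac{5}{6} - \frac{\left(9 - 6\right) + k}{6} = \frac{5}{6} - \frac{3 + k}{6} = \frac{5}{6} - \left(\frac{1}{2} + \frac{k}{6}\right) = \frac{1}{3} - \frac{k}{6}$)
$S - K{\left(-14,-22 \right)} = 376 - \left(\frac{1}{3} - - \frac{11}{3}\right) = 376 - \left(\frac{1}{3} + \frac{11}{3}\right) = 376 - 4 = 372$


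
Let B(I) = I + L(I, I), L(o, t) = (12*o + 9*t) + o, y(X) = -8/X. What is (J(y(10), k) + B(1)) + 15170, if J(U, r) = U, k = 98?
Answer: 75961/5 ≈ 15192.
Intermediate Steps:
L(o, t) = 9*t + 13*o (L(o, t) = (9*t + 12*o) + o = 9*t + 13*o)
B(I) = 23*I (B(I) = I + (9*I + 13*I) = I + 22*I = 23*I)
(J(y(10), k) + B(1)) + 15170 = (-8/10 + 23*1) + 15170 = (-8*⅒ + 23) + 15170 = (-⅘ + 23) + 15170 = 111/5 + 15170 = 75961/5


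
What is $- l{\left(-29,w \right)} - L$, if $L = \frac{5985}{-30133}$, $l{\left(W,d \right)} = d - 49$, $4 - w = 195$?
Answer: $\frac{7237905}{30133} \approx 240.2$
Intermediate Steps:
$w = -191$ ($w = 4 - 195 = -191$)
$l{\left(W,d \right)} = -49 + d$
$L = - \frac{5985}{30133}$ ($L = 5985 \left(- \frac{1}{30133}\right) = - \frac{5985}{30133} \approx -0.19862$)
$- l{\left(-29,w \right)} - L = - (-49 - 191) - - \frac{5985}{30133} = \left(-1\right) \left(-240\right) + \frac{5985}{30133} = 240 + \frac{5985}{30133} = \frac{7237905}{30133}$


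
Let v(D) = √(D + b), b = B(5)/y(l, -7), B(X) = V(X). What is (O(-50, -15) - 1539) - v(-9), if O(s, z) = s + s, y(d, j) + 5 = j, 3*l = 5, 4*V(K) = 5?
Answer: -1639 - I*√1311/12 ≈ -1639.0 - 3.0173*I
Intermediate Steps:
V(K) = 5/4 (V(K) = (¼)*5 = 5/4)
l = 5/3 (l = (⅓)*5 = 5/3 ≈ 1.6667)
y(d, j) = -5 + j
B(X) = 5/4
b = -5/48 (b = 5/(4*(-5 - 7)) = (5/4)/(-12) = (5/4)*(-1/12) = -5/48 ≈ -0.10417)
O(s, z) = 2*s
v(D) = √(-5/48 + D) (v(D) = √(D - 5/48) = √(-5/48 + D))
(O(-50, -15) - 1539) - v(-9) = (2*(-50) - 1539) - √(-15 + 144*(-9))/12 = (-100 - 1539) - √(-15 - 1296)/12 = -1639 - √(-1311)/12 = -1639 - I*√1311/12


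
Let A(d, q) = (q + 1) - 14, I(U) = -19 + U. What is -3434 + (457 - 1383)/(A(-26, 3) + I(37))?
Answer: -14199/4 ≈ -3549.8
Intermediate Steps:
A(d, q) = -13 + q (A(d, q) = (1 + q) - 14 = -13 + q)
-3434 + (457 - 1383)/(A(-26, 3) + I(37)) = -3434 + (457 - 1383)/((-13 + 3) + (-19 + 37)) = -3434 - 926/(-10 + 18) = -3434 - 926/8 = -3434 - 926*⅛ = -3434 - 463/4 = -14199/4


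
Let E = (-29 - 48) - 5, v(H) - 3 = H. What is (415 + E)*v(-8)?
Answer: -1665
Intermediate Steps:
v(H) = 3 + H
E = -82 (E = -77 - 5 = -82)
(415 + E)*v(-8) = (415 - 82)*(3 - 8) = 333*(-5) = -1665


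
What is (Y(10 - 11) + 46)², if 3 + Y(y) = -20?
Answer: 529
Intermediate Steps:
Y(y) = -23 (Y(y) = -3 - 20 = -23)
(Y(10 - 11) + 46)² = (-23 + 46)² = 23² = 529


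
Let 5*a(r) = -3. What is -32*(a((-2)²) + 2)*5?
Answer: -224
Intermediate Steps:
a(r) = -⅗ (a(r) = (⅕)*(-3) = -⅗)
-32*(a((-2)²) + 2)*5 = -32*(-⅗ + 2)*5 = -224*5/5 = -32*7 = -224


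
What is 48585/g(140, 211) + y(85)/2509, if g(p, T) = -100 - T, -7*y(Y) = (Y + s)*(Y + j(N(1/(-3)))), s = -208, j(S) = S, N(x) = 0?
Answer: -850046850/5462093 ≈ -155.63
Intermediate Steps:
y(Y) = -Y*(-208 + Y)/7 (y(Y) = -(Y - 208)*(Y + 0)/7 = -(-208 + Y)*Y/7 = -Y*(-208 + Y)/7)
48585/g(140, 211) + y(85)/2509 = 48585/(-100 - 1*211) + ((⅐)*85*(208 - 1*85))/2509 = 48585/(-100 - 211) + ((⅐)*85*(208 - 85))*(1/2509) = 48585/(-311) + ((⅐)*85*123)*(1/2509) = 48585*(-1/311) + (10455/7)*(1/2509) = -48585/311 + 10455/17563 = -850046850/5462093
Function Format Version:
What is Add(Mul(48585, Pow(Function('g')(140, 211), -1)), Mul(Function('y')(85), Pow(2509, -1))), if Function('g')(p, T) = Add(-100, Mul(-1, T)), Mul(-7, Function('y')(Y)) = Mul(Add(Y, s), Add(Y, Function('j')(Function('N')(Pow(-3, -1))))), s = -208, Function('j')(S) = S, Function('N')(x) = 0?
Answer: Rational(-850046850, 5462093) ≈ -155.63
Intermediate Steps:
Function('y')(Y) = Mul(Rational(-1, 7), Y, Add(-208, Y)) (Function('y')(Y) = Mul(Rational(-1, 7), Mul(Add(Y, -208), Add(Y, 0))) = Mul(Rational(-1, 7), Mul(Add(-208, Y), Y)) = Mul(Rational(-1, 7), Mul(Y, Add(-208, Y))) = Mul(Rational(-1, 7), Y, Add(-208, Y)))
Add(Mul(48585, Pow(Function('g')(140, 211), -1)), Mul(Function('y')(85), Pow(2509, -1))) = Add(Mul(48585, Pow(Add(-100, Mul(-1, 211)), -1)), Mul(Mul(Rational(1, 7), 85, Add(208, Mul(-1, 85))), Pow(2509, -1))) = Add(Mul(48585, Pow(Add(-100, -211), -1)), Mul(Mul(Rational(1, 7), 85, Add(208, -85)), Rational(1, 2509))) = Add(Mul(48585, Pow(-311, -1)), Mul(Mul(Rational(1, 7), 85, 123), Rational(1, 2509))) = Add(Mul(48585, Rational(-1, 311)), Mul(Rational(10455, 7), Rational(1, 2509))) = Add(Rational(-48585, 311), Rational(10455, 17563)) = Rational(-850046850, 5462093)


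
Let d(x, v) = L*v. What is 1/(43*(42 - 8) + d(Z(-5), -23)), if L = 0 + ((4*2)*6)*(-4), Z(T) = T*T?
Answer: 1/5878 ≈ 0.00017013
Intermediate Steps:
Z(T) = T**2
L = -192 (L = 0 + (8*6)*(-4) = 0 + 48*(-4) = 0 - 192 = -192)
d(x, v) = -192*v
1/(43*(42 - 8) + d(Z(-5), -23)) = 1/(43*(42 - 8) - 192*(-23)) = 1/(43*34 + 4416) = 1/(1462 + 4416) = 1/5878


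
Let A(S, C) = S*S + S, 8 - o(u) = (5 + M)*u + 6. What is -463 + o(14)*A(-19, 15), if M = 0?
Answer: -23719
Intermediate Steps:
o(u) = 2 - 5*u (o(u) = 8 - ((5 + 0)*u + 6) = 8 - (5*u + 6) = 8 - (6 + 5*u) = 8 + (-6 - 5*u) = 2 - 5*u)
A(S, C) = S + S² (A(S, C) = S² + S = S + S²)
-463 + o(14)*A(-19, 15) = -463 + (2 - 5*14)*(-19*(1 - 19)) = -463 + (2 - 70)*(-19*(-18)) = -463 - 68*342 = -463 - 23256 = -23719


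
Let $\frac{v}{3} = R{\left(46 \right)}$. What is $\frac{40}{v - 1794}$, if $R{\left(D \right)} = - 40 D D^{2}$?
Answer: $- \frac{20}{5841057} \approx -3.424 \cdot 10^{-6}$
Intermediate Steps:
$R{\left(D \right)} = - 40 D^{3}$
$v = -11680320$ ($v = 3 \left(- 40 \cdot 46^{3}\right) = 3 \left(\left(-40\right) 97336\right) = 3 \left(-3893440\right) = -11680320$)
$\frac{40}{v - 1794} = \frac{40}{-11680320 - 1794} = \frac{40}{-11682114} = 40 \left(- \frac{1}{11682114}\right) = - \frac{20}{5841057}$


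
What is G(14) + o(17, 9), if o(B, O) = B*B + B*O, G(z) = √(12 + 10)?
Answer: 442 + √22 ≈ 446.69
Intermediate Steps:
G(z) = √22
o(B, O) = B² + B*O
G(14) + o(17, 9) = √22 + 17*(17 + 9) = √22 + 17*26 = √22 + 442 = 442 + √22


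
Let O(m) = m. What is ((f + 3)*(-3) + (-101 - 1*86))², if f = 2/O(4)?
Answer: 156025/4 ≈ 39006.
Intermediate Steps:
f = ½ (f = 2/4 = 2*(¼) = ½ ≈ 0.50000)
((f + 3)*(-3) + (-101 - 1*86))² = ((½ + 3)*(-3) + (-101 - 1*86))² = ((7/2)*(-3) + (-101 - 86))² = (-21/2 - 187)² = (-395/2)² = 156025/4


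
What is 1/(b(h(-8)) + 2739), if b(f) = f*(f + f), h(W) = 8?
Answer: 1/2867 ≈ 0.00034880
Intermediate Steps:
b(f) = 2*f² (b(f) = f*(2*f) = 2*f²)
1/(b(h(-8)) + 2739) = 1/(2*8² + 2739) = 1/(2*64 + 2739) = 1/(128 + 2739) = 1/2867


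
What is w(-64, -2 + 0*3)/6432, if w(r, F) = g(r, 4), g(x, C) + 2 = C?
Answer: 1/3216 ≈ 0.00031095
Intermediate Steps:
g(x, C) = -2 + C
w(r, F) = 2 (w(r, F) = -2 + 4 = 2)
w(-64, -2 + 0*3)/6432 = 2/6432 = 2*(1/6432) = 1/3216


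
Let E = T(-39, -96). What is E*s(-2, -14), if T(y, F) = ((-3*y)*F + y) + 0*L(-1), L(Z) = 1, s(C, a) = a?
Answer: 157794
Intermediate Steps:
T(y, F) = y - 3*F*y (T(y, F) = ((-3*y)*F + y) + 0*1 = (-3*F*y + y) + 0 = (y - 3*F*y) + 0 = y - 3*F*y)
E = -11271 (E = -39*(1 - 3*(-96)) = -39*(1 + 288) = -39*289 = -11271)
E*s(-2, -14) = -11271*(-14) = 157794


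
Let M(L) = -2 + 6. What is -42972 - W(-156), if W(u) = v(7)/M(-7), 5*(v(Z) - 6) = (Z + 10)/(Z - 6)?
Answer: -859487/20 ≈ -42974.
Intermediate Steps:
M(L) = 4
v(Z) = 6 + (10 + Z)/(5*(-6 + Z)) (v(Z) = 6 + ((Z + 10)/(Z - 6))/5 = 6 + ((10 + Z)/(-6 + Z))/5 = 6 + (10 + Z)/(5*(-6 + Z)))
W(u) = 47/20 (W(u) = ((-170 + 31*7)/(5*(-6 + 7)))/4 = ((1/5)*(-170 + 217)/1)*(1/4) = ((1/5)*1*47)*(1/4) = (47/5)*(1/4) = 47/20)
-42972 - W(-156) = -42972 - 1*47/20 = -42972 - 47/20 = -859487/20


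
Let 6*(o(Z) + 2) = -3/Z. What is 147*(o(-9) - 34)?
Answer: -31703/6 ≈ -5283.8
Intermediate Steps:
o(Z) = -2 - 1/(2*Z) (o(Z) = -2 + (-3/Z)/6 = -2 - 1/(2*Z))
147*(o(-9) - 34) = 147*((-2 - ½/(-9)) - 34) = 147*((-2 - ½*(-⅑)) - 34) = 147*((-2 + 1/18) - 34) = 147*(-35/18 - 34) = 147*(-647/18) = -31703/6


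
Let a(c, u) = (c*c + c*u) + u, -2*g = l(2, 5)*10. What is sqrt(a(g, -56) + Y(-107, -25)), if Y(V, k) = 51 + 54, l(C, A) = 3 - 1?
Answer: sqrt(709) ≈ 26.627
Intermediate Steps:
l(C, A) = 2
g = -10 ≈ -10.000
Y(V, k) = 105
a(c, u) = u + c**2 + c*u (a(c, u) = (c**2 + c*u) + u = u + c**2 + c*u)
sqrt(a(g, -56) + Y(-107, -25)) = sqrt((-56 + (-10)**2 - 10*(-56)) + 105) = sqrt((-56 + 100 + 560) + 105) = sqrt(604 + 105) = sqrt(709)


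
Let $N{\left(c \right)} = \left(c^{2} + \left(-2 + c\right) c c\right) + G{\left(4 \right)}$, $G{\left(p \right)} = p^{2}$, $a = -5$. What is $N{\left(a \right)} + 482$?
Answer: $348$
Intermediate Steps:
$N{\left(c \right)} = 16 + c^{2} + c^{2} \left(-2 + c\right)$ ($N{\left(c \right)} = \left(c^{2} + \left(-2 + c\right) c c\right) + 4^{2} = \left(c^{2} + c \left(-2 + c\right) c\right) + 16 = \left(c^{2} + c^{2} \left(-2 + c\right)\right) + 16 = 16 + c^{2} + c^{2} \left(-2 + c\right)$)
$N{\left(a \right)} + 482 = \left(16 + \left(-5\right)^{3} - \left(-5\right)^{2}\right) + 482 = \left(16 - 125 - 25\right) + 482 = -134 + 482 = 348$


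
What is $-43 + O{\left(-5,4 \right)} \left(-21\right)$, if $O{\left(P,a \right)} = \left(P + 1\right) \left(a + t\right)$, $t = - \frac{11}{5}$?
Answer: $\frac{541}{5} \approx 108.2$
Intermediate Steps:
$t = - \frac{11}{5}$ ($t = \left(-11\right) \frac{1}{5} = - \frac{11}{5} \approx -2.2$)
$O{\left(P,a \right)} = \left(1 + P\right) \left(- \frac{11}{5} + a\right)$ ($O{\left(P,a \right)} = \left(P + 1\right) \left(a - \frac{11}{5}\right) = \left(1 + P\right) \left(- \frac{11}{5} + a\right)$)
$-43 + O{\left(-5,4 \right)} \left(-21\right) = -43 + \left(- \frac{11}{5} + 4 - -11 - 20\right) \left(-21\right) = -43 + \left(- \frac{11}{5} + 4 + 11 - 20\right) \left(-21\right) = -43 - - \frac{756}{5} = -43 + \frac{756}{5} = \frac{541}{5}$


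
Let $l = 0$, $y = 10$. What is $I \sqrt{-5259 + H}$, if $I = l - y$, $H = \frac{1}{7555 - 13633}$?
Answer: $- \frac{5 i \sqrt{194278425834}}{3039} \approx - 725.19 i$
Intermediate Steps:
$H = - \frac{1}{6078}$ ($H = \frac{1}{-6078} = - \frac{1}{6078} \approx -0.00016453$)
$I = -10$ ($I = 0 - 10 = -10$)
$I \sqrt{-5259 + H} = - 10 \sqrt{-5259 - \frac{1}{6078}} = - 10 \sqrt{- \frac{31964203}{6078}} = - 10 \frac{i \sqrt{194278425834}}{6078} = - \frac{5 i \sqrt{194278425834}}{3039}$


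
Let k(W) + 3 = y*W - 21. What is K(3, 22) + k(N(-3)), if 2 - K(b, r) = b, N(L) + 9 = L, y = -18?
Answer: 191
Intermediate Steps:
N(L) = -9 + L
K(b, r) = 2 - b
k(W) = -24 - 18*W (k(W) = -3 + (-18*W - 21) = -3 + (-21 - 18*W) = -24 - 18*W)
K(3, 22) + k(N(-3)) = (2 - 1*3) + (-24 - 18*(-9 - 3)) = (2 - 3) + (-24 - 18*(-12)) = -1 + (-24 + 216) = -1 + 192 = 191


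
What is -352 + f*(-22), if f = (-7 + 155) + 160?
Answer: -7128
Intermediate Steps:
f = 308 (f = 148 + 160 = 308)
-352 + f*(-22) = -352 + 308*(-22) = -352 - 6776 = -7128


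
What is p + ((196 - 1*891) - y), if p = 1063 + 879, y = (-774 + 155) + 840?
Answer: 1026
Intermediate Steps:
y = 221 (y = -619 + 840 = 221)
p = 1942
p + ((196 - 1*891) - y) = 1942 + ((196 - 1*891) - 1*221) = 1942 + ((196 - 891) - 221) = 1942 + (-695 - 221) = 1942 - 916 = 1026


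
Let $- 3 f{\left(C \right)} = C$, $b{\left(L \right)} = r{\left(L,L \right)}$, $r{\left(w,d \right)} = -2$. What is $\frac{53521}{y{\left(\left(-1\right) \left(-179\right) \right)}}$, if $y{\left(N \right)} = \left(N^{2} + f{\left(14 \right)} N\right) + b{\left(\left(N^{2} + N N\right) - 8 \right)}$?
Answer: $\frac{160563}{93611} \approx 1.7152$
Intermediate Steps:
$b{\left(L \right)} = -2$
$f{\left(C \right)} = - \frac{C}{3}$
$y{\left(N \right)} = -2 + N^{2} - \frac{14 N}{3}$ ($y{\left(N \right)} = \left(N^{2} + \left(- \frac{1}{3}\right) 14 N\right) - 2 = \left(N^{2} - \frac{14 N}{3}\right) - 2 = -2 + N^{2} - \frac{14 N}{3}$)
$\frac{53521}{y{\left(\left(-1\right) \left(-179\right) \right)}} = \frac{53521}{-2 + \left(\left(-1\right) \left(-179\right)\right)^{2} - \frac{14 \left(\left(-1\right) \left(-179\right)\right)}{3}} = \frac{53521}{-2 + 179^{2} - \frac{2506}{3}} = \frac{53521}{-2 + 32041 - \frac{2506}{3}} = \frac{53521}{\frac{93611}{3}} = 53521 \cdot \frac{3}{93611} = \frac{160563}{93611}$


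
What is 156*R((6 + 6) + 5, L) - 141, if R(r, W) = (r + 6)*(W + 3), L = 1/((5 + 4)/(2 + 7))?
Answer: 14211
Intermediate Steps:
L = 1 (L = 1/(9/9) = 1/(9*(⅑)) = 1/1 = 1)
R(r, W) = (3 + W)*(6 + r) (R(r, W) = (6 + r)*(3 + W) = (3 + W)*(6 + r))
156*R((6 + 6) + 5, L) - 141 = 156*(18 + 3*((6 + 6) + 5) + 6*1 + 1*((6 + 6) + 5)) - 141 = 156*(18 + 3*(12 + 5) + 6 + 1*(12 + 5)) - 141 = 156*(18 + 3*17 + 6 + 1*17) - 141 = 156*(18 + 51 + 6 + 17) - 141 = 156*92 - 141 = 14352 - 141 = 14211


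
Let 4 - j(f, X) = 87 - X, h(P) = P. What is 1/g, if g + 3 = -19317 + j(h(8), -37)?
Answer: -1/19440 ≈ -5.1440e-5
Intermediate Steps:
j(f, X) = -83 + X (j(f, X) = 4 - (87 - X) = 4 + (-87 + X) = -83 + X)
g = -19440 (g = -3 + (-19317 + (-83 - 37)) = -3 + (-19317 - 120) = -3 - 19437 = -19440)
1/g = 1/(-19440) = -1/19440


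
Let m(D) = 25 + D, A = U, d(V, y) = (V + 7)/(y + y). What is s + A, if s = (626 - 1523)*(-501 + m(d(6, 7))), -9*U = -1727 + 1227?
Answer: 53700523/126 ≈ 4.2619e+5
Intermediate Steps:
d(V, y) = (7 + V)/(2*y) (d(V, y) = (7 + V)/((2*y)) = (7 + V)*(1/(2*y)) = (7 + V)/(2*y))
U = 500/9 (U = -(-1727 + 1227)/9 = -⅑*(-500) = 500/9 ≈ 55.556)
A = 500/9 ≈ 55.556
s = 5965947/14 (s = (626 - 1523)*(-501 + (25 + (½)*(7 + 6)/7)) = -897*(-501 + (25 + (½)*(⅐)*13)) = -897*(-501 + (25 + 13/14)) = -897*(-501 + 363/14) = -897*(-6651/14) = 5965947/14 ≈ 4.2614e+5)
s + A = 5965947/14 + 500/9 = 53700523/126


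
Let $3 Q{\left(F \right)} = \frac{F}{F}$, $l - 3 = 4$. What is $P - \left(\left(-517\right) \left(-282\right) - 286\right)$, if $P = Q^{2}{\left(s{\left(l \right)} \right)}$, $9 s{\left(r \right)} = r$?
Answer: $- \frac{1309571}{9} \approx -1.4551 \cdot 10^{5}$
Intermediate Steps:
$l = 7$ ($l = 3 + 4 = 7$)
$s{\left(r \right)} = \frac{r}{9}$
$Q{\left(F \right)} = \frac{1}{3}$ ($Q{\left(F \right)} = \frac{F \frac{1}{F}}{3} = \frac{1}{3} \cdot 1 = \frac{1}{3}$)
$P = \frac{1}{9}$ ($P = \left(\frac{1}{3}\right)^{2} = \frac{1}{9} \approx 0.11111$)
$P - \left(\left(-517\right) \left(-282\right) - 286\right) = \frac{1}{9} - \left(\left(-517\right) \left(-282\right) - 286\right) = \frac{1}{9} - \left(145794 - 286\right) = \frac{1}{9} - 145508 = - \frac{1309571}{9}$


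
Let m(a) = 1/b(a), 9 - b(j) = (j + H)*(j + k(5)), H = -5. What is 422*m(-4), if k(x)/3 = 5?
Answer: 211/54 ≈ 3.9074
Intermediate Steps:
k(x) = 15 (k(x) = 3*5 = 15)
b(j) = 9 - (-5 + j)*(15 + j) (b(j) = 9 - (j - 5)*(j + 15) = 9 - (-5 + j)*(15 + j))
m(a) = 1/(84 - a² - 10*a)
422*m(-4) = 422*(-1/(-84 + (-4)² + 10*(-4))) = 422*(-1/(-84 + 16 - 40)) = 422*(-1/(-108)) = 422*(-1*(-1/108)) = 422*(1/108) = 211/54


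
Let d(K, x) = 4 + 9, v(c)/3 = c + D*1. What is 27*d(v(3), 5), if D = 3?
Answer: 351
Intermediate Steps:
v(c) = 9 + 3*c (v(c) = 3*(c + 3*1) = 3*(c + 3) = 3*(3 + c) = 9 + 3*c)
d(K, x) = 13
27*d(v(3), 5) = 27*13 = 351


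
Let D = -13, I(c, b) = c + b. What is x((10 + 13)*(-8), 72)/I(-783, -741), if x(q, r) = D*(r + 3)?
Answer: 325/508 ≈ 0.63976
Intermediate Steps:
I(c, b) = b + c
x(q, r) = -39 - 13*r (x(q, r) = -13*(r + 3) = -13*(3 + r) = -39 - 13*r)
x((10 + 13)*(-8), 72)/I(-783, -741) = (-39 - 13*72)/(-741 - 783) = (-39 - 936)/(-1524) = -975*(-1/1524) = 325/508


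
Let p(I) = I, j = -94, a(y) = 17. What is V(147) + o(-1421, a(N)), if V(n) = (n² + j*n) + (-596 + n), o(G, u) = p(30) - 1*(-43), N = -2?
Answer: 7415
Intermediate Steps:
o(G, u) = 73 (o(G, u) = 30 - 1*(-43) = 30 + 43 = 73)
V(n) = -596 + n² - 93*n (V(n) = (n² - 94*n) + (-596 + n) = -596 + n² - 93*n)
V(147) + o(-1421, a(N)) = (-596 + 147² - 93*147) + 73 = (-596 + 21609 - 13671) + 73 = 7342 + 73 = 7415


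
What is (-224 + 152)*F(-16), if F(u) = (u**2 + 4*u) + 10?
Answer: -14544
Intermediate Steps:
F(u) = 10 + u**2 + 4*u
(-224 + 152)*F(-16) = (-224 + 152)*(10 + (-16)**2 + 4*(-16)) = -72*(10 + 256 - 64) = -72*202 = -14544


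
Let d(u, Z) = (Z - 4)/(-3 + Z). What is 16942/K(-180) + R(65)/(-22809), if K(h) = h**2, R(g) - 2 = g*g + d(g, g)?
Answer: 1288790903/3818226600 ≈ 0.33754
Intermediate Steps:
d(u, Z) = (-4 + Z)/(-3 + Z)
R(g) = 2 + g**2 + (-4 + g)/(-3 + g) (R(g) = 2 + (g*g + (-4 + g)/(-3 + g)) = 2 + (g**2 + (-4 + g)/(-3 + g)) = 2 + g**2 + (-4 + g)/(-3 + g))
16942/K(-180) + R(65)/(-22809) = 16942/((-180)**2) + ((-4 + 65 + (-3 + 65)*(2 + 65**2))/(-3 + 65))/(-22809) = 16942/32400 + ((-4 + 65 + 62*(2 + 4225))/62)*(-1/22809) = 16942*(1/32400) + ((-4 + 65 + 62*4227)/62)*(-1/22809) = 8471/16200 + ((-4 + 65 + 262074)/62)*(-1/22809) = 8471/16200 + ((1/62)*262135)*(-1/22809) = 8471/16200 + (262135/62)*(-1/22809) = 8471/16200 - 262135/1414158 = 1288790903/3818226600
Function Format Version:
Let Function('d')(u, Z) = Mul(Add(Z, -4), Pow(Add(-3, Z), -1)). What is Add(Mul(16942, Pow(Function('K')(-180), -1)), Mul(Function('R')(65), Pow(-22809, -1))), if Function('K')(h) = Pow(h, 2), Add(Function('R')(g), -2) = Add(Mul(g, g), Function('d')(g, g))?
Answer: Rational(1288790903, 3818226600) ≈ 0.33754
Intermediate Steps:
Function('d')(u, Z) = Mul(Pow(Add(-3, Z), -1), Add(-4, Z)) (Function('d')(u, Z) = Mul(Add(-4, Z), Pow(Add(-3, Z), -1)) = Mul(Pow(Add(-3, Z), -1), Add(-4, Z)))
Function('R')(g) = Add(2, Pow(g, 2), Mul(Pow(Add(-3, g), -1), Add(-4, g))) (Function('R')(g) = Add(2, Add(Mul(g, g), Mul(Pow(Add(-3, g), -1), Add(-4, g)))) = Add(2, Add(Pow(g, 2), Mul(Pow(Add(-3, g), -1), Add(-4, g)))) = Add(2, Pow(g, 2), Mul(Pow(Add(-3, g), -1), Add(-4, g))))
Add(Mul(16942, Pow(Function('K')(-180), -1)), Mul(Function('R')(65), Pow(-22809, -1))) = Add(Mul(16942, Pow(Pow(-180, 2), -1)), Mul(Mul(Pow(Add(-3, 65), -1), Add(-4, 65, Mul(Add(-3, 65), Add(2, Pow(65, 2))))), Pow(-22809, -1))) = Add(Mul(16942, Pow(32400, -1)), Mul(Mul(Pow(62, -1), Add(-4, 65, Mul(62, Add(2, 4225)))), Rational(-1, 22809))) = Add(Mul(16942, Rational(1, 32400)), Mul(Mul(Rational(1, 62), Add(-4, 65, Mul(62, 4227))), Rational(-1, 22809))) = Add(Rational(8471, 16200), Mul(Mul(Rational(1, 62), Add(-4, 65, 262074)), Rational(-1, 22809))) = Add(Rational(8471, 16200), Mul(Mul(Rational(1, 62), 262135), Rational(-1, 22809))) = Add(Rational(8471, 16200), Mul(Rational(262135, 62), Rational(-1, 22809))) = Add(Rational(8471, 16200), Rational(-262135, 1414158)) = Rational(1288790903, 3818226600)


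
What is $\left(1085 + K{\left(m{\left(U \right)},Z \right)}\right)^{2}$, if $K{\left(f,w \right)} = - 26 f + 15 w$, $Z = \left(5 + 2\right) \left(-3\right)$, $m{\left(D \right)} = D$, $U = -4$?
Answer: $763876$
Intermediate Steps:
$Z = -21$ ($Z = 7 \left(-3\right) = -21$)
$\left(1085 + K{\left(m{\left(U \right)},Z \right)}\right)^{2} = \left(1085 + \left(\left(-26\right) \left(-4\right) + 15 \left(-21\right)\right)\right)^{2} = \left(1085 + \left(104 - 315\right)\right)^{2} = \left(1085 - 211\right)^{2} = 874^{2} = 763876$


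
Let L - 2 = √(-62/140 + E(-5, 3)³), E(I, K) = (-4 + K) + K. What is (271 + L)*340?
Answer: 92820 + 782*√70/7 ≈ 93755.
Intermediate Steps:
E(I, K) = -4 + 2*K
L = 2 + 23*√70/70 (L = 2 + √(-62/140 + (-4 + 2*3)³) = 2 + √(-62*1/140 + (-4 + 6)³) = 2 + √(-31/70 + 2³) = 2 + √(-31/70 + 8) = 2 + √(529/70) = 2 + 23*√70/70 ≈ 4.7490)
(271 + L)*340 = (271 + (2 + 23*√70/70))*340 = (273 + 23*√70/70)*340 = 92820 + 782*√70/7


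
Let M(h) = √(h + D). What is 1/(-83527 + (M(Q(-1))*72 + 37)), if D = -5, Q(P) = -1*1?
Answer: -13915/1161768534 - 2*I*√6/193628089 ≈ -1.1977e-5 - 2.5301e-8*I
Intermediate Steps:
Q(P) = -1
M(h) = √(-5 + h) (M(h) = √(h - 5) = √(-5 + h))
1/(-83527 + (M(Q(-1))*72 + 37)) = 1/(-83527 + (√(-5 - 1)*72 + 37)) = 1/(-83527 + (√(-6)*72 + 37)) = 1/(-83527 + ((I*√6)*72 + 37)) = 1/(-83527 + (72*I*√6 + 37)) = 1/(-83527 + (37 + 72*I*√6)) = 1/(-83490 + 72*I*√6)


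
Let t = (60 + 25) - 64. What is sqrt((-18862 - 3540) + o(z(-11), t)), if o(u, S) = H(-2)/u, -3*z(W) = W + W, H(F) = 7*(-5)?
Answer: I*sqrt(10844878)/22 ≈ 149.69*I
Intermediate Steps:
H(F) = -35
z(W) = -2*W/3 (z(W) = -(W + W)/3 = -2*W/3)
t = 21 (t = 85 - 64 = 21)
o(u, S) = -35/u
sqrt((-18862 - 3540) + o(z(-11), t)) = sqrt((-18862 - 3540) - 35/((-2/3*(-11)))) = sqrt(-22402 - 35/22/3) = sqrt(-22402 - 35*3/22) = sqrt(-22402 - 105/22) = sqrt(-492949/22) = I*sqrt(10844878)/22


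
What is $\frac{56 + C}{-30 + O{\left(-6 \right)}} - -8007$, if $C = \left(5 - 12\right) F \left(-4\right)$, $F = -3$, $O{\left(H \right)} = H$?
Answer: $\frac{72070}{9} \approx 8007.8$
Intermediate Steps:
$C = -84$ ($C = \left(5 - 12\right) \left(-3\right) \left(-4\right) = \left(-7\right) \left(-3\right) \left(-4\right) = 21 \left(-4\right) = -84$)
$\frac{56 + C}{-30 + O{\left(-6 \right)}} - -8007 = \frac{56 - 84}{-30 - 6} - -8007 = - \frac{28}{-36} + 8007 = \left(-28\right) \left(- \frac{1}{36}\right) + 8007 = \frac{7}{9} + 8007 = \frac{72070}{9}$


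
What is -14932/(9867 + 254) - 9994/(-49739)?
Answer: -641553474/503408419 ≈ -1.2744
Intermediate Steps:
-14932/(9867 + 254) - 9994/(-49739) = -14932/10121 - 9994*(-1/49739) = -14932*1/10121 + 9994/49739 = -14932/10121 + 9994/49739 = -641553474/503408419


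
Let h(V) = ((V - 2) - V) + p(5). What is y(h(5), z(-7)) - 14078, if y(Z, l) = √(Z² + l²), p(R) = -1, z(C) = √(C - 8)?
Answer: -14078 + I*√6 ≈ -14078.0 + 2.4495*I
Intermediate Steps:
z(C) = √(-8 + C)
h(V) = -3 (h(V) = ((V - 2) - V) - 1 = ((-2 + V) - V) - 1 = -2 - 1 = -3)
y(h(5), z(-7)) - 14078 = √((-3)² + (√(-8 - 7))²) - 14078 = √(9 + (√(-15))²) - 14078 = √(9 + (I*√15)²) - 14078 = √(9 - 15) - 14078 = √(-6) - 14078 = I*√6 - 14078 = -14078 + I*√6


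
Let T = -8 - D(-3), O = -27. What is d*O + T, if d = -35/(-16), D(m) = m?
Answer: -1025/16 ≈ -64.063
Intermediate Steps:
d = 35/16 (d = -35*(-1/16) = 35/16 ≈ 2.1875)
T = -5 (T = -8 - 1*(-3) = -8 + 3 = -5)
d*O + T = (35/16)*(-27) - 5 = -945/16 - 5 = -1025/16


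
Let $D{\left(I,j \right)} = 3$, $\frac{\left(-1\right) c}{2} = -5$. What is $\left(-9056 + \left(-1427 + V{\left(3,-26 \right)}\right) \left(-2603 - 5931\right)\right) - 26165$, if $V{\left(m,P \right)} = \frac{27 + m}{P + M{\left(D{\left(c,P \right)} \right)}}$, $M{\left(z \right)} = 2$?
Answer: $\frac{24306929}{2} \approx 1.2153 \cdot 10^{7}$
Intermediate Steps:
$c = 10$ ($c = \left(-2\right) \left(-5\right) = 10$)
$V{\left(m,P \right)} = \frac{27 + m}{2 + P}$ ($V{\left(m,P \right)} = \frac{27 + m}{P + 2} = \frac{27 + m}{2 + P}$)
$\left(-9056 + \left(-1427 + V{\left(3,-26 \right)}\right) \left(-2603 - 5931\right)\right) - 26165 = \left(-9056 + \left(-1427 + \frac{27 + 3}{2 - 26}\right) \left(-2603 - 5931\right)\right) - 26165 = \left(-9056 + \left(-1427 + \frac{1}{-24} \cdot 30\right) \left(-8534\right)\right) - 26165 = \left(-9056 + \left(-1427 - \frac{5}{4}\right) \left(-8534\right)\right) - 26165 = \left(-9056 - - \frac{24377371}{2}\right) - 26165 = \left(-9056 + \frac{24377371}{2}\right) - 26165 = \frac{24359259}{2} - 26165 = \frac{24306929}{2}$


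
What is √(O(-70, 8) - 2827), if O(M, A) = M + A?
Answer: 3*I*√321 ≈ 53.749*I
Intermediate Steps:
O(M, A) = A + M
√(O(-70, 8) - 2827) = √((8 - 70) - 2827) = √(-62 - 2827) = √(-2889) = 3*I*√321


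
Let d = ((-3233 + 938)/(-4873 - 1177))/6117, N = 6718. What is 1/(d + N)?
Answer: 2467190/16574582573 ≈ 0.00014885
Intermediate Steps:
d = 153/2467190 (d = -2295/(-6050)*(1/6117) = -2295*(-1/6050)*(1/6117) = (459/1210)*(1/6117) = 153/2467190 ≈ 6.2014e-5)
1/(d + N) = 1/(153/2467190 + 6718) = 1/(16574582573/2467190) = 2467190/16574582573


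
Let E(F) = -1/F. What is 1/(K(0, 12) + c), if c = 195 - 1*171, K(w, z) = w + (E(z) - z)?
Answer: 12/143 ≈ 0.083916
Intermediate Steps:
K(w, z) = w - z - 1/z (K(w, z) = w + (-1/z - z) = w + (-z - 1/z) = w - z - 1/z)
c = 24 (c = 195 - 171 = 24)
1/(K(0, 12) + c) = 1/((0 - 1*12 - 1/12) + 24) = 1/((0 - 12 - 1*1/12) + 24) = 1/((0 - 12 - 1/12) + 24) = 1/(-145/12 + 24) = 1/(143/12) = 12/143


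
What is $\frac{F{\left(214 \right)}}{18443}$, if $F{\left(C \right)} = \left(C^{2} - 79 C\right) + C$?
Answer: $\frac{29104}{18443} \approx 1.5781$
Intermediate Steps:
$F{\left(C \right)} = C^{2} - 78 C$
$\frac{F{\left(214 \right)}}{18443} = \frac{214 \left(-78 + 214\right)}{18443} = 214 \cdot 136 \cdot \frac{1}{18443} = 29104 \cdot \frac{1}{18443} = \frac{29104}{18443}$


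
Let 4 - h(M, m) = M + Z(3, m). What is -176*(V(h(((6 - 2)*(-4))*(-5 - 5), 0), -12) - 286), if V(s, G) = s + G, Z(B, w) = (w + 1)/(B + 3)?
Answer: 239800/3 ≈ 79933.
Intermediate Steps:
Z(B, w) = (1 + w)/(3 + B)
h(M, m) = 23/6 - M - m/6 (h(M, m) = 4 - (M + (1 + m)/(3 + 3)) = 4 - (M + (1 + m)/6) = 4 - (M + (⅙ + m/6)) = 4 - (⅙ + M + m/6) = 4 + (-⅙ - M - m/6) = 23/6 - M - m/6)
V(s, G) = G + s
-176*(V(h(((6 - 2)*(-4))*(-5 - 5), 0), -12) - 286) = -176*((-12 + (23/6 - (6 - 2)*(-4)*(-5 - 5) - ⅙*0)) - 286) = -176*((-12 + (23/6 - 4*(-4)*(-10) + 0)) - 286) = -176*((-12 + (23/6 - (-16)*(-10) + 0)) - 286) = -176*((-12 + (23/6 - 1*160 + 0)) - 286) = -176*((-12 + (23/6 - 160 + 0)) - 286) = -176*((-12 - 937/6) - 286) = -176*(-1009/6 - 286) = -176*(-2725/6) = 239800/3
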